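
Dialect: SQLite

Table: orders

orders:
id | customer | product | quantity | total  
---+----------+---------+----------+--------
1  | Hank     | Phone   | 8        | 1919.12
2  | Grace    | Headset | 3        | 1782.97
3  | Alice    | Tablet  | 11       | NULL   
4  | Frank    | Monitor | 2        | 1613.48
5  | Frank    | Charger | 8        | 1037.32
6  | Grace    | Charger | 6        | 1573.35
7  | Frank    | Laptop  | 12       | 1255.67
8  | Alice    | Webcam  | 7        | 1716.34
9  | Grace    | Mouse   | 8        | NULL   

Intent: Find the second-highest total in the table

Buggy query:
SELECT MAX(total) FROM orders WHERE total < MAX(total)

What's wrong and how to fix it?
Bug: MAX(total) on the right of the comparison is an aggregate-in-WHERE error

Fix: Compute the overall MAX in a subquery, then take MAX of rows below it

Corrected query:
SELECT MAX(total) FROM orders WHERE total < (SELECT MAX(total) FROM orders)

Result:
MAX(total)
----------
1782.97   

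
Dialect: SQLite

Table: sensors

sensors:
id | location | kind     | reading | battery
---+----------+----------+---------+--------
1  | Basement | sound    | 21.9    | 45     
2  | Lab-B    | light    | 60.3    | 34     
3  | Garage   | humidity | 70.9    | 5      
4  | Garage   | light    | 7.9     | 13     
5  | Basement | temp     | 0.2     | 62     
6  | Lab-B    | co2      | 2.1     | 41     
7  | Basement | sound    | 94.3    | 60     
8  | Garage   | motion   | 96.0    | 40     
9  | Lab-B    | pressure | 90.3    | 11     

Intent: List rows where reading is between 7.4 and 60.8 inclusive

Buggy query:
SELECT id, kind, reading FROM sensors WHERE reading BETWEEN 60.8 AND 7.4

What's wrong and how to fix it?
Bug: BETWEEN expects the lower bound first; with 60.8 AND 7.4 the range is empty

Fix: Swap the bounds so the smaller value comes first

Corrected query:
SELECT id, kind, reading FROM sensors WHERE reading BETWEEN 7.4 AND 60.8

Result:
id | kind  | reading
---+-------+--------
1  | sound | 21.9   
2  | light | 60.3   
4  | light | 7.9    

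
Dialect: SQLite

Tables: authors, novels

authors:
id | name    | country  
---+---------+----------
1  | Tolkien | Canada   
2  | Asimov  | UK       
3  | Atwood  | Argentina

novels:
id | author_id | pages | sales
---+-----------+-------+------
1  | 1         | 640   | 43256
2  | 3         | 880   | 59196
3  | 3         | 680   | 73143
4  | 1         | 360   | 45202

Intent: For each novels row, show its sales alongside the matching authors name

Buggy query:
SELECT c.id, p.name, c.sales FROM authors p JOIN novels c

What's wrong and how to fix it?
Bug: Missing join condition: each novels row is matched to all authors rows instead of just its own

Fix: Specify the join condition linking the foreign key to the parent id

Corrected query:
SELECT c.id, p.name, c.sales FROM authors p JOIN novels c ON c.author_id = p.id

Result:
id | name    | sales
---+---------+------
1  | Tolkien | 43256
2  | Atwood  | 59196
3  | Atwood  | 73143
4  | Tolkien | 45202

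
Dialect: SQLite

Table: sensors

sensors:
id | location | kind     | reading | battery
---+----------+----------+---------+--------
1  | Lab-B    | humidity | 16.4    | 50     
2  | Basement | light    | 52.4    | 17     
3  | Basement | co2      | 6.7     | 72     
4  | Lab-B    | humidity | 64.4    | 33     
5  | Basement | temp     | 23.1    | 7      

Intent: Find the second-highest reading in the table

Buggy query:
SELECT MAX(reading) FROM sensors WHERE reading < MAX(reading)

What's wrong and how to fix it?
Bug: MAX(reading) on the right of the comparison is an aggregate-in-WHERE error

Fix: Put the inner MAX in a scalar subquery

Corrected query:
SELECT MAX(reading) FROM sensors WHERE reading < (SELECT MAX(reading) FROM sensors)

Result:
MAX(reading)
------------
52.4        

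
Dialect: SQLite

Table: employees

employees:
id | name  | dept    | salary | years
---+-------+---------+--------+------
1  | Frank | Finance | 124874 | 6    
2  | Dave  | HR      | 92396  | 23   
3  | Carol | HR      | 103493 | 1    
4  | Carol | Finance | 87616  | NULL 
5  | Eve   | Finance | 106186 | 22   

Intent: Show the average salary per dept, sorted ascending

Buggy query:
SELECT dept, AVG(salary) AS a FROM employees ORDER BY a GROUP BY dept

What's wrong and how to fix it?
Bug: ORDER BY appears before GROUP BY; SQL clause order requires GROUP BY first

Fix: Move ORDER BY to the end, after GROUP BY

Corrected query:
SELECT dept, AVG(salary) AS a FROM employees GROUP BY dept ORDER BY a

Result:
dept    | a            
--------+--------------
HR      | 97944.5      
Finance | 106225.333333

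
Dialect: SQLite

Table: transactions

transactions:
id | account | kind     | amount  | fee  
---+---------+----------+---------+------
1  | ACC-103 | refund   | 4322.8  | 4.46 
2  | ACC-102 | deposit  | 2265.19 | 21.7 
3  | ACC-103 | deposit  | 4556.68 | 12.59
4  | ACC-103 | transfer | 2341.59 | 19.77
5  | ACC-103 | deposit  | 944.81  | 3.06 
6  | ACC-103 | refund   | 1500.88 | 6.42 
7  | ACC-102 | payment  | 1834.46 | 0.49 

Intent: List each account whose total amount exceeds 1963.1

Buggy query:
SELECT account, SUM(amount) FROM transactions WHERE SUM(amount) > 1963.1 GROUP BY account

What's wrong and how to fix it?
Bug: SUM(amount) is an aggregate, but WHERE filters rows before aggregation

Fix: Use HAVING (which filters groups after aggregation) instead of WHERE

Corrected query:
SELECT account, SUM(amount) FROM transactions GROUP BY account HAVING SUM(amount) > 1963.1

Result:
account | SUM(amount)
--------+------------
ACC-102 | 4099.65    
ACC-103 | 13666.76   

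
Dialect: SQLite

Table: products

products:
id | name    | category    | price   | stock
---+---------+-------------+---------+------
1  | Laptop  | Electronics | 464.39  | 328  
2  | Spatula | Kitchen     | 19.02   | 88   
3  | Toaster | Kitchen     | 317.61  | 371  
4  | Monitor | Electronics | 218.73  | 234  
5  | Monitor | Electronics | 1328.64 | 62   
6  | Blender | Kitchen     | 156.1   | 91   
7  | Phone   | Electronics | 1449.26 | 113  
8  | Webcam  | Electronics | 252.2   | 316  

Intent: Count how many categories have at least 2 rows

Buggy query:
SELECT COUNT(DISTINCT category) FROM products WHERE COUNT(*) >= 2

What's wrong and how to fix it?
Bug: WHERE filters individual rows, not groups, so a group-level COUNT is invalid there

Fix: Use a subquery that GROUPs and filters with HAVING, then count its rows

Corrected query:
SELECT COUNT(*) FROM (SELECT category FROM products GROUP BY category HAVING COUNT(*) >= 2)

Result:
COUNT(*)
--------
2       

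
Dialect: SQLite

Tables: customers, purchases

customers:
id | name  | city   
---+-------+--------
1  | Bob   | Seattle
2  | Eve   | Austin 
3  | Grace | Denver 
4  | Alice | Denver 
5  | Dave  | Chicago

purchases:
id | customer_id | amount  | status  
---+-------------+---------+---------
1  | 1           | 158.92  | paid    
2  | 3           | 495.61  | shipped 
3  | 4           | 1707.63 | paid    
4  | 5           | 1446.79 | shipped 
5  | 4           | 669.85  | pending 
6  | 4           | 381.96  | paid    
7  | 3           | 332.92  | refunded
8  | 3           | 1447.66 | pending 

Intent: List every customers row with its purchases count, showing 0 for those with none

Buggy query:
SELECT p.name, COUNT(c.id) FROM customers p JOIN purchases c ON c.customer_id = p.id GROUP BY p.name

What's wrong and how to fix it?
Bug: INNER JOIN drops customers rows that have no matching purchases rows

Fix: Switch to LEFT JOIN to retain unmatched parent rows

Corrected query:
SELECT p.name, COUNT(c.id) FROM customers p LEFT JOIN purchases c ON c.customer_id = p.id GROUP BY p.name

Result:
name  | COUNT(c.id)
------+------------
Alice | 3          
Bob   | 1          
Dave  | 1          
Eve   | 0          
Grace | 3          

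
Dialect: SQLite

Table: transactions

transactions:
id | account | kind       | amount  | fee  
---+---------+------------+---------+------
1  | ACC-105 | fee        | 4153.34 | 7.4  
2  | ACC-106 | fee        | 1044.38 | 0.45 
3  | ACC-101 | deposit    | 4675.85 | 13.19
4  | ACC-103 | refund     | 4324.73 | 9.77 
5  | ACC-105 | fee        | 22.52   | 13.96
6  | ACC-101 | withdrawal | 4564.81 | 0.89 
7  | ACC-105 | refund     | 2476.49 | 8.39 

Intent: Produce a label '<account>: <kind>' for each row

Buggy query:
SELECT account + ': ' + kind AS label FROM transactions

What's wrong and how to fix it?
Bug: '+' is numeric addition; on text columns SQLite converts them to 0 instead of concatenating

Fix: Replace + with || to concatenate text

Corrected query:
SELECT account || ': ' || kind AS label FROM transactions

Result:
label              
-------------------
ACC-105: fee       
ACC-106: fee       
ACC-101: deposit   
ACC-103: refund    
ACC-105: fee       
ACC-101: withdrawal
ACC-105: refund    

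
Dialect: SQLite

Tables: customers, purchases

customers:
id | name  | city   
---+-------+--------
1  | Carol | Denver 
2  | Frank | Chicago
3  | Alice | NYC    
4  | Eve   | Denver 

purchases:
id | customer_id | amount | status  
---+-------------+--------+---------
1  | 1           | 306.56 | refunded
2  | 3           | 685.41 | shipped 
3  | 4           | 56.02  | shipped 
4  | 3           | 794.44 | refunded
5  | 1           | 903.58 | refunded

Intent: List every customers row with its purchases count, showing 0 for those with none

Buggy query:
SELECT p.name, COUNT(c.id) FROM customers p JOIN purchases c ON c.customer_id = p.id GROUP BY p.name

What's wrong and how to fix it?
Bug: An inner join excludes parents with zero children

Fix: Switch to LEFT JOIN to retain unmatched parent rows

Corrected query:
SELECT p.name, COUNT(c.id) FROM customers p LEFT JOIN purchases c ON c.customer_id = p.id GROUP BY p.name

Result:
name  | COUNT(c.id)
------+------------
Alice | 2          
Carol | 2          
Eve   | 1          
Frank | 0          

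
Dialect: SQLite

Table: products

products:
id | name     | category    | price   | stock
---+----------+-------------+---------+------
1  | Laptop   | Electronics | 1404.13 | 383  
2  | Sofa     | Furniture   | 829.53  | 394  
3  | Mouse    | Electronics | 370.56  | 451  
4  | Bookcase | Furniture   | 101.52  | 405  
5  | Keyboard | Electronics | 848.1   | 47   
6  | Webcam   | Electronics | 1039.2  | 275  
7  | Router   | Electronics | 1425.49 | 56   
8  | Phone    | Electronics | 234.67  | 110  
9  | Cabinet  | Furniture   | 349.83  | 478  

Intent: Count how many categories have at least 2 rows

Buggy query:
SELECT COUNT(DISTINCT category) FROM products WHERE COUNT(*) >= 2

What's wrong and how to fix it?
Bug: COUNT(*) cannot appear in WHERE; the per-group count doesn't exist yet

Fix: Group first with HAVING COUNT(*) >= 2, then COUNT the resulting groups

Corrected query:
SELECT COUNT(*) FROM (SELECT category FROM products GROUP BY category HAVING COUNT(*) >= 2)

Result:
COUNT(*)
--------
2       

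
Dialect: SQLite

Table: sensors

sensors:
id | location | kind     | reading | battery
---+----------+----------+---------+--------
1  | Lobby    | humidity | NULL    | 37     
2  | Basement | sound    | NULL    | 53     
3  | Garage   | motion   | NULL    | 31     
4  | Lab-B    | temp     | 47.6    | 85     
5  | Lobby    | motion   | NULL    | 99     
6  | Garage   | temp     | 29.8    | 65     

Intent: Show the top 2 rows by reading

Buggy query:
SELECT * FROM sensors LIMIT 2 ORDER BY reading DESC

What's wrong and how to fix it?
Bug: LIMIT must come after ORDER BY

Fix: Swap the clauses: ORDER BY first, then LIMIT

Corrected query:
SELECT * FROM sensors ORDER BY reading DESC LIMIT 2

Result:
id | location | kind | reading | battery
---+----------+------+---------+--------
4  | Lab-B    | temp | 47.6    | 85     
6  | Garage   | temp | 29.8    | 65     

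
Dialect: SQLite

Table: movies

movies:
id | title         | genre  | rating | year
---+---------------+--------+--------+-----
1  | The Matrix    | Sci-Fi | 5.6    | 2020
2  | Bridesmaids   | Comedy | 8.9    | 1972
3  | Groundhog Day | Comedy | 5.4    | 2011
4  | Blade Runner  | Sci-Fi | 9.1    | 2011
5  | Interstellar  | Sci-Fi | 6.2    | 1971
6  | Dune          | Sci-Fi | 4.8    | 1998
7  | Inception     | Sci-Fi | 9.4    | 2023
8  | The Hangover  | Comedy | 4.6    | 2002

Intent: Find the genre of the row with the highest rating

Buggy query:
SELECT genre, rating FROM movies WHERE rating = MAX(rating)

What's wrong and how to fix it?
Bug: WHERE is evaluated per row; an aggregate over the whole table isn't defined there

Fix: Wrap MAX in a scalar subquery so WHERE compares against a single value

Corrected query:
SELECT genre, rating FROM movies WHERE rating = (SELECT MAX(rating) FROM movies)

Result:
genre  | rating
-------+-------
Sci-Fi | 9.4   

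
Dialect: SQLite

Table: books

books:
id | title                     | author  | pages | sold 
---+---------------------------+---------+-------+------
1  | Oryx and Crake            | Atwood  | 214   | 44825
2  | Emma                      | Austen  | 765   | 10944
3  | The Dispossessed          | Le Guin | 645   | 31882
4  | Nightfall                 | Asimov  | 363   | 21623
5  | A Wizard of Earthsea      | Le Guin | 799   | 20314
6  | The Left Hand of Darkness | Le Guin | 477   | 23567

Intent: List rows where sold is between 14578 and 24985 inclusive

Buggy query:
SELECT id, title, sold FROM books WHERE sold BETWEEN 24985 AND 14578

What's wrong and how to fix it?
Bug: The bounds are reversed; BETWEEN a AND b requires a <= b to match anything

Fix: Swap the bounds so the smaller value comes first

Corrected query:
SELECT id, title, sold FROM books WHERE sold BETWEEN 14578 AND 24985

Result:
id | title                     | sold 
---+---------------------------+------
4  | Nightfall                 | 21623
5  | A Wizard of Earthsea      | 20314
6  | The Left Hand of Darkness | 23567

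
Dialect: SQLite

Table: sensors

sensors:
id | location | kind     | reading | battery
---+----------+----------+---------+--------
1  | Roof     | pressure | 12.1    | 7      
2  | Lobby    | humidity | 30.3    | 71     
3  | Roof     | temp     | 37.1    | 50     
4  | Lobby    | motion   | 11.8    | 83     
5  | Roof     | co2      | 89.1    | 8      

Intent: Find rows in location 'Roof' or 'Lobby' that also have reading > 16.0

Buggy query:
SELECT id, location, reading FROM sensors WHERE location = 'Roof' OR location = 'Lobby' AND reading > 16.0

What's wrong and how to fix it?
Bug: Without parentheses, AND is evaluated before OR, so the reading filter only applies to the 'Lobby' branch

Fix: Group the OR with parentheses (or use IN), then AND the threshold

Corrected query:
SELECT id, location, reading FROM sensors WHERE (location = 'Roof' OR location = 'Lobby') AND reading > 16.0

Result:
id | location | reading
---+----------+--------
2  | Lobby    | 30.3   
3  | Roof     | 37.1   
5  | Roof     | 89.1   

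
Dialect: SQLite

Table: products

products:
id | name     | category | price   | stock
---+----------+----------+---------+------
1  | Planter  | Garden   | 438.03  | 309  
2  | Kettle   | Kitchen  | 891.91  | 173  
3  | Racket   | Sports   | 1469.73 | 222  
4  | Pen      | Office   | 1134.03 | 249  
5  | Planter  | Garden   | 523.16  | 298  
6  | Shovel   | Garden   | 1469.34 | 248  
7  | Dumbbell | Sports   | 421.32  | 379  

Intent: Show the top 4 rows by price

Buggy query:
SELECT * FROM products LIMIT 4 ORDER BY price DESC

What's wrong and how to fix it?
Bug: ORDER BY cannot follow LIMIT; LIMIT is the final clause

Fix: Swap the clauses: ORDER BY first, then LIMIT

Corrected query:
SELECT * FROM products ORDER BY price DESC LIMIT 4

Result:
id | name   | category | price   | stock
---+--------+----------+---------+------
3  | Racket | Sports   | 1469.73 | 222  
6  | Shovel | Garden   | 1469.34 | 248  
4  | Pen    | Office   | 1134.03 | 249  
2  | Kettle | Kitchen  | 891.91  | 173  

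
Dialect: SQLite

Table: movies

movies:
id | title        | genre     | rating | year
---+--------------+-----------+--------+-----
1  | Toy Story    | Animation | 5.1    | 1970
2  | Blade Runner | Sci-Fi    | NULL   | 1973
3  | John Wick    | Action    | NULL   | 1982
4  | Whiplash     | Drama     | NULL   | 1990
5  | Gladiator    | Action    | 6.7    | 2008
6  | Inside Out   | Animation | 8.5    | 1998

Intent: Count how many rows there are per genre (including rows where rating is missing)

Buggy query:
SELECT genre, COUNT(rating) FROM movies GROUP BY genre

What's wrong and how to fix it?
Bug: COUNT(column) counts non-NULL values only; rows with NULL rating aren't counted

Fix: Replace COUNT(rating) with COUNT(*)

Corrected query:
SELECT genre, COUNT(*) FROM movies GROUP BY genre

Result:
genre     | COUNT(*)
----------+---------
Action    | 2       
Animation | 2       
Drama     | 1       
Sci-Fi    | 1       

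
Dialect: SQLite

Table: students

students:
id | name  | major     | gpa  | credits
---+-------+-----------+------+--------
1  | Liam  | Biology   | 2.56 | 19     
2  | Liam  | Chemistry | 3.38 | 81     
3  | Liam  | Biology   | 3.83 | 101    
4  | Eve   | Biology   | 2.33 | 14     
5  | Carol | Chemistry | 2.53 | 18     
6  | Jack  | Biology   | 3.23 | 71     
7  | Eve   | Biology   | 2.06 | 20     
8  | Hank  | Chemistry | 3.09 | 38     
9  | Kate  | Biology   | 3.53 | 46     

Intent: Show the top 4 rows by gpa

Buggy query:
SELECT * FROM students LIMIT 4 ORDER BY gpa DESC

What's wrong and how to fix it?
Bug: ORDER BY cannot follow LIMIT; LIMIT is the final clause

Fix: Swap the clauses: ORDER BY first, then LIMIT

Corrected query:
SELECT * FROM students ORDER BY gpa DESC LIMIT 4

Result:
id | name | major     | gpa  | credits
---+------+-----------+------+--------
3  | Liam | Biology   | 3.83 | 101    
9  | Kate | Biology   | 3.53 | 46     
2  | Liam | Chemistry | 3.38 | 81     
6  | Jack | Biology   | 3.23 | 71     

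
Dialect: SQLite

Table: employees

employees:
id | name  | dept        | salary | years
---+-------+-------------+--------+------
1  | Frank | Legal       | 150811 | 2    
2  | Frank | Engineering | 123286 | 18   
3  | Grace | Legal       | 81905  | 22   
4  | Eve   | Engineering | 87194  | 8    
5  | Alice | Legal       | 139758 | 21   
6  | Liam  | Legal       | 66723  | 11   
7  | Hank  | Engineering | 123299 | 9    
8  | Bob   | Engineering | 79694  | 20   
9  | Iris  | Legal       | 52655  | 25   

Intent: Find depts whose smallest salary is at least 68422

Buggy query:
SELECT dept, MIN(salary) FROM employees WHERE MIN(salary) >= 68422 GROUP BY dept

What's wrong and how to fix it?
Bug: MIN() in WHERE is a misuse of aggregate

Fix: Use HAVING for the per-group MIN condition

Corrected query:
SELECT dept, MIN(salary) FROM employees GROUP BY dept HAVING MIN(salary) >= 68422

Result:
dept        | MIN(salary)
------------+------------
Engineering | 79694      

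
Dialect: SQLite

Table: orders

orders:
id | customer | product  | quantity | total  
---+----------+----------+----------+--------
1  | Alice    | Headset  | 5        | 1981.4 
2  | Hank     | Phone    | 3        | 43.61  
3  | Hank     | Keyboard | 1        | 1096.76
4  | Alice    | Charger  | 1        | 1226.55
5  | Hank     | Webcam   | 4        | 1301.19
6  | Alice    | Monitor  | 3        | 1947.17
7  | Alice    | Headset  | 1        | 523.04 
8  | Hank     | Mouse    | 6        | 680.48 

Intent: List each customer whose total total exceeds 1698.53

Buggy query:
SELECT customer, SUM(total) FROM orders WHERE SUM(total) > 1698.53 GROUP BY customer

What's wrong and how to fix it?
Bug: Aggregate functions cannot appear in a WHERE clause

Fix: Move the aggregate condition to a HAVING clause

Corrected query:
SELECT customer, SUM(total) FROM orders GROUP BY customer HAVING SUM(total) > 1698.53

Result:
customer | SUM(total)
---------+-----------
Alice    | 5678.16   
Hank     | 3122.04   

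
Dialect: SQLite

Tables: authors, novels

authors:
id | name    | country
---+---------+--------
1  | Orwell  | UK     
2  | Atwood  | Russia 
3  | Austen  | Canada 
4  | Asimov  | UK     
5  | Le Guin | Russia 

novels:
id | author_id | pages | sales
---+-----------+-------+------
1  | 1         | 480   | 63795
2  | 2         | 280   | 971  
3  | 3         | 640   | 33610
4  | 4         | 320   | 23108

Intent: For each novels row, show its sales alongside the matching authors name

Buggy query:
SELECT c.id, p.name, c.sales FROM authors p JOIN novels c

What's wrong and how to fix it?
Bug: Missing join condition: each novels row is matched to all authors rows instead of just its own

Fix: Specify the join condition linking the foreign key to the parent id

Corrected query:
SELECT c.id, p.name, c.sales FROM authors p JOIN novels c ON c.author_id = p.id

Result:
id | name   | sales
---+--------+------
1  | Orwell | 63795
2  | Atwood | 971  
3  | Austen | 33610
4  | Asimov | 23108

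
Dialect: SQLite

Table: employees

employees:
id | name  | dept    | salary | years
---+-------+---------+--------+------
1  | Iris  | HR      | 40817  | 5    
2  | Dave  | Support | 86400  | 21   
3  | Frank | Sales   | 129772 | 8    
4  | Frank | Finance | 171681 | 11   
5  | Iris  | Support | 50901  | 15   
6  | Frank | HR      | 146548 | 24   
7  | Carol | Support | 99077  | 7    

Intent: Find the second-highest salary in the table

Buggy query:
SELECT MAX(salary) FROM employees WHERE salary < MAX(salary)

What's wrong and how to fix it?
Bug: MAX(salary) on the right of the comparison is an aggregate-in-WHERE error

Fix: Put the inner MAX in a scalar subquery

Corrected query:
SELECT MAX(salary) FROM employees WHERE salary < (SELECT MAX(salary) FROM employees)

Result:
MAX(salary)
-----------
146548     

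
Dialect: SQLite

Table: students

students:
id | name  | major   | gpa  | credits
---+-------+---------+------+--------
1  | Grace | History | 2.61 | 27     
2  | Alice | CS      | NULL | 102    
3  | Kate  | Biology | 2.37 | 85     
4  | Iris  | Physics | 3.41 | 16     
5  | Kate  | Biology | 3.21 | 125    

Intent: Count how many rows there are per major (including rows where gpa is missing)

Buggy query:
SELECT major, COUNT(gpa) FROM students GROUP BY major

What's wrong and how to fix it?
Bug: COUNT(gpa) skips NULLs, so groups with missing gpa are undercounted

Fix: Use COUNT(*) to count all rows regardless of NULL

Corrected query:
SELECT major, COUNT(*) FROM students GROUP BY major

Result:
major   | COUNT(*)
--------+---------
Biology | 2       
CS      | 1       
History | 1       
Physics | 1       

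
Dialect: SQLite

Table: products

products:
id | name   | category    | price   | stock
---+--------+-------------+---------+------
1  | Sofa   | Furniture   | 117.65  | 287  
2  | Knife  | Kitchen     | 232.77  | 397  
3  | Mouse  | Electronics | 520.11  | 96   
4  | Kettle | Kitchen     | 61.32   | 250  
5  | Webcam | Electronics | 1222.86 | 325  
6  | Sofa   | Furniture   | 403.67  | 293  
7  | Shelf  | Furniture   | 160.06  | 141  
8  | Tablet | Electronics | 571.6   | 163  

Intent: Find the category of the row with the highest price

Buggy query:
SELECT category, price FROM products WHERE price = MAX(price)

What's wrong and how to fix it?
Bug: WHERE is evaluated per row; an aggregate over the whole table isn't defined there

Fix: Use a subquery: WHERE price = (SELECT MAX(price) FROM products)

Corrected query:
SELECT category, price FROM products WHERE price = (SELECT MAX(price) FROM products)

Result:
category    | price  
------------+--------
Electronics | 1222.86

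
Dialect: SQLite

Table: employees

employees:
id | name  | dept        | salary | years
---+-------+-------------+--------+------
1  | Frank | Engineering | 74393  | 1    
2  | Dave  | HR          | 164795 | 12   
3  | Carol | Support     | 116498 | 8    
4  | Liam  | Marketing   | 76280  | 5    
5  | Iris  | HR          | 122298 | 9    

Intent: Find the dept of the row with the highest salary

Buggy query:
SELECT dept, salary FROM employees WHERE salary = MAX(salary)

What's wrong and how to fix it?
Bug: MAX(salary) is an aggregate and cannot be used directly in WHERE

Fix: Use a subquery: WHERE salary = (SELECT MAX(salary) FROM employees)

Corrected query:
SELECT dept, salary FROM employees WHERE salary = (SELECT MAX(salary) FROM employees)

Result:
dept | salary
-----+-------
HR   | 164795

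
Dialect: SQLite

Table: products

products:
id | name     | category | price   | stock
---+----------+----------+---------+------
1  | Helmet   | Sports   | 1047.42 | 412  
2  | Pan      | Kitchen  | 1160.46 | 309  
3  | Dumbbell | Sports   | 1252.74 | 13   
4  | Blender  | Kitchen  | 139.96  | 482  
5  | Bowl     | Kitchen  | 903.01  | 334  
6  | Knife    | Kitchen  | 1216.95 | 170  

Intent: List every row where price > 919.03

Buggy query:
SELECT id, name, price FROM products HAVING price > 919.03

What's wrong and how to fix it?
Bug: HAVING filters the output of aggregation, but this query has no GROUP BY and no aggregate functions, so SQLite rejects it (HAVING clause on a non-aggregate query); the condition here is per row

Fix: Use WHERE for row-level filtering

Corrected query:
SELECT id, name, price FROM products WHERE price > 919.03

Result:
id | name     | price  
---+----------+--------
1  | Helmet   | 1047.42
2  | Pan      | 1160.46
3  | Dumbbell | 1252.74
6  | Knife    | 1216.95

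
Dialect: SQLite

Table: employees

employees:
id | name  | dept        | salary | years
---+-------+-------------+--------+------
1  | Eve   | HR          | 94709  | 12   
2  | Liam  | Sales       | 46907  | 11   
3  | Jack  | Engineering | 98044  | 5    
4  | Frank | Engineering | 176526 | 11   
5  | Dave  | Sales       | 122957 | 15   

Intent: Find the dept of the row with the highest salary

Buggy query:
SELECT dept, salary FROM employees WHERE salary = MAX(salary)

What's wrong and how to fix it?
Bug: WHERE is evaluated per row; an aggregate over the whole table isn't defined there

Fix: Use a subquery: WHERE salary = (SELECT MAX(salary) FROM employees)

Corrected query:
SELECT dept, salary FROM employees WHERE salary = (SELECT MAX(salary) FROM employees)

Result:
dept        | salary
------------+-------
Engineering | 176526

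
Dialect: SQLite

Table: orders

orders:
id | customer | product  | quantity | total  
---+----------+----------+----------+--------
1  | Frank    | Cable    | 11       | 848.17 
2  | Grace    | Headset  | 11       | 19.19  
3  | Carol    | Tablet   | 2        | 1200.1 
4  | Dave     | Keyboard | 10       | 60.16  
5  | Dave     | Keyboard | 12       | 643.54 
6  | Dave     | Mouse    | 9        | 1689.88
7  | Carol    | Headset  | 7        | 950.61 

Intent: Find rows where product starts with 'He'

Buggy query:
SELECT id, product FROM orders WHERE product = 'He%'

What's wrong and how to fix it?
Bug: '=' compares the literal string including the % character; pattern matching needs LIKE

Fix: Replace '=' with LIKE so 'He%' is treated as a pattern

Corrected query:
SELECT id, product FROM orders WHERE product LIKE 'He%'

Result:
id | product
---+--------
2  | Headset
7  | Headset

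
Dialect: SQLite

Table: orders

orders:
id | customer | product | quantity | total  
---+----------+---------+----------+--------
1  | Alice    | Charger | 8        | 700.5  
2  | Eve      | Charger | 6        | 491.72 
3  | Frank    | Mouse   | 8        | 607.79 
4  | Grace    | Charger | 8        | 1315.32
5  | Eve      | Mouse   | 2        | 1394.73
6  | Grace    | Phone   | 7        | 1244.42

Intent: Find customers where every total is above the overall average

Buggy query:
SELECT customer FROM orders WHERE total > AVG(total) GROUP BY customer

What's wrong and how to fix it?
Bug: WHERE evaluates per row before aggregation, so AVG() is unavailable

Fix: Compute the overall average in a scalar subquery and compare each group's MIN against it in HAVING

Corrected query:
SELECT customer FROM orders GROUP BY customer HAVING MIN(total) > (SELECT AVG(total) FROM orders)

Result:
customer
--------
Grace   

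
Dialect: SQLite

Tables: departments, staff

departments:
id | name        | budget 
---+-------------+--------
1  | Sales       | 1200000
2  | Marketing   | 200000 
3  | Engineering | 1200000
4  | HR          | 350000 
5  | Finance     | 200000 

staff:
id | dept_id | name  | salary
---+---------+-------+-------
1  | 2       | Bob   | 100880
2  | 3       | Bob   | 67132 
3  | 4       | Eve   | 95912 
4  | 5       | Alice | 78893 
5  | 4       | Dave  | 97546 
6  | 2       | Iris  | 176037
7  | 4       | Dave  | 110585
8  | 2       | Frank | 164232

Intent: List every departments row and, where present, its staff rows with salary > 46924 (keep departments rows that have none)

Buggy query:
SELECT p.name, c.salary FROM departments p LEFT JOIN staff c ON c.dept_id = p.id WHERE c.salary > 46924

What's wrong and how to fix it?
Bug: Filtering c.salary in WHERE discards the NULL rows produced by LEFT JOIN, turning it into an inner join

Fix: Put 'c.salary > 46924' in the JOIN's ON clause instead of WHERE

Corrected query:
SELECT p.name, c.salary FROM departments p LEFT JOIN staff c ON c.dept_id = p.id AND c.salary > 46924

Result:
name        | salary
------------+-------
Sales       | NULL  
Marketing   | 100880
Marketing   | 164232
Marketing   | 176037
Engineering | 67132 
HR          | 95912 
HR          | 97546 
HR          | 110585
Finance     | 78893 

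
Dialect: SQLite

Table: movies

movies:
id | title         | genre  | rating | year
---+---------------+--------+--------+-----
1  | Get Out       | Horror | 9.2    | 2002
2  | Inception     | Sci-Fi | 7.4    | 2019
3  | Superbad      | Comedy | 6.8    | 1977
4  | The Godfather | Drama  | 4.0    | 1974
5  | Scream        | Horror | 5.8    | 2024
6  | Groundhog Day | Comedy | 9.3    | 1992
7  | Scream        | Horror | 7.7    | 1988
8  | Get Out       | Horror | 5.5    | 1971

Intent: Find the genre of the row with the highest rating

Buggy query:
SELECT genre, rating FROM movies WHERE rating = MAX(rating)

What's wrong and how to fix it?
Bug: MAX(rating) is an aggregate and cannot be used directly in WHERE

Fix: Wrap MAX in a scalar subquery so WHERE compares against a single value

Corrected query:
SELECT genre, rating FROM movies WHERE rating = (SELECT MAX(rating) FROM movies)

Result:
genre  | rating
-------+-------
Comedy | 9.3   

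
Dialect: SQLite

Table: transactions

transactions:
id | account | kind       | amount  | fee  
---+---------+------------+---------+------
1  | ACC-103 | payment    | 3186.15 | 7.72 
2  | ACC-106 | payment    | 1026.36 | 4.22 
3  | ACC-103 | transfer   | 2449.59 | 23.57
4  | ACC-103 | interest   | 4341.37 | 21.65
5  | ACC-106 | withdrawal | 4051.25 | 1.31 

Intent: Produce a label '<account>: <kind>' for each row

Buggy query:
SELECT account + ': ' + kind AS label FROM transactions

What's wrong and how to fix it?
Bug: SQLite uses || for string concatenation; + coerces text to numbers (yielding 0)

Fix: Use the || operator for string concatenation

Corrected query:
SELECT account || ': ' || kind AS label FROM transactions

Result:
label              
-------------------
ACC-103: payment   
ACC-106: payment   
ACC-103: transfer  
ACC-103: interest  
ACC-106: withdrawal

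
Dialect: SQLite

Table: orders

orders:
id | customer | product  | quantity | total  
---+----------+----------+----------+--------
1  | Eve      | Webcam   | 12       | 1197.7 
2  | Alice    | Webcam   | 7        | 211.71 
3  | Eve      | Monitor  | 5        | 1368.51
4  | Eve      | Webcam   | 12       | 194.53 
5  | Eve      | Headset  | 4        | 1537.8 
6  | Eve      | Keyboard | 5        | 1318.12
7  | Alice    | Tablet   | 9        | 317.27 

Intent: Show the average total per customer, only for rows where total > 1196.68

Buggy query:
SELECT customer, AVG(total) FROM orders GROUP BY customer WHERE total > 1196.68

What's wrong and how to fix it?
Bug: WHERE cannot follow GROUP BY

Fix: Move the WHERE clause before GROUP BY

Corrected query:
SELECT customer, AVG(total) FROM orders WHERE total > 1196.68 GROUP BY customer

Result:
customer | AVG(total)
---------+-----------
Eve      | 1355.5325 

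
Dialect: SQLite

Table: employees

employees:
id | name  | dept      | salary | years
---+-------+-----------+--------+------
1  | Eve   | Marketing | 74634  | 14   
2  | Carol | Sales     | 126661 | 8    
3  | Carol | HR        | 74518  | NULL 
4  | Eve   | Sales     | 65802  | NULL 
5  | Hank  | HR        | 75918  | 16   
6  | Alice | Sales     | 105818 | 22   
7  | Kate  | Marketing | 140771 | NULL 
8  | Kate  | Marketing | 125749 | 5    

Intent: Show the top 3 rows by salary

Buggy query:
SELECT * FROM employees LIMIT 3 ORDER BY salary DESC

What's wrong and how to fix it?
Bug: ORDER BY cannot follow LIMIT; LIMIT is the final clause

Fix: Sort with ORDER BY, then apply LIMIT

Corrected query:
SELECT * FROM employees ORDER BY salary DESC LIMIT 3

Result:
id | name  | dept      | salary | years
---+-------+-----------+--------+------
7  | Kate  | Marketing | 140771 | NULL 
2  | Carol | Sales     | 126661 | 8    
8  | Kate  | Marketing | 125749 | 5    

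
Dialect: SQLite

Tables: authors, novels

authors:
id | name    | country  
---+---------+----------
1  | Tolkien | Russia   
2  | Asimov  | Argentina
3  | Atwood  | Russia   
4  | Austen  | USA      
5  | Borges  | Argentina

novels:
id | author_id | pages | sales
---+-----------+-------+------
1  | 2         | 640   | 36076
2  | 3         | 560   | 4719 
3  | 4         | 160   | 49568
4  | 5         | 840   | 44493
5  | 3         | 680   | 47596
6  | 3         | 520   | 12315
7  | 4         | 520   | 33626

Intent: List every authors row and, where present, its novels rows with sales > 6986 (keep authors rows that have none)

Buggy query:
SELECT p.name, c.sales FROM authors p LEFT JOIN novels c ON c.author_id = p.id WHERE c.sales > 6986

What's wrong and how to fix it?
Bug: A WHERE condition on the right-hand table after LEFT JOIN drops unmatched parents

Fix: Move the right-table condition into the ON clause so unmatched parents are kept

Corrected query:
SELECT p.name, c.sales FROM authors p LEFT JOIN novels c ON c.author_id = p.id AND c.sales > 6986

Result:
name    | sales
--------+------
Tolkien | NULL 
Asimov  | 36076
Atwood  | 12315
Atwood  | 47596
Austen  | 33626
Austen  | 49568
Borges  | 44493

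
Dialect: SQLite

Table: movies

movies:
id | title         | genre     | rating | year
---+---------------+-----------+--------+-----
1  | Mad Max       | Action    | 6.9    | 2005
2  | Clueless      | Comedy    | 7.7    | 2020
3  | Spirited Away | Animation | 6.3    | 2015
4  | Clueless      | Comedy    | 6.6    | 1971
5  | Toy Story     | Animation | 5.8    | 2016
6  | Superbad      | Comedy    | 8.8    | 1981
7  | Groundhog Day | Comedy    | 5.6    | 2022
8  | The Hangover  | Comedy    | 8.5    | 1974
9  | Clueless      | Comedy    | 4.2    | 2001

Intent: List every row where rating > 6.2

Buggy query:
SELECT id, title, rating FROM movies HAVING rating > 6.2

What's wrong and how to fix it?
Bug: HAVING filters the output of aggregation, but this query has no GROUP BY and no aggregate functions, so SQLite rejects it (HAVING clause on a non-aggregate query); the condition here is per row

Fix: Use WHERE for row-level filtering

Corrected query:
SELECT id, title, rating FROM movies WHERE rating > 6.2

Result:
id | title         | rating
---+---------------+-------
1  | Mad Max       | 6.9   
2  | Clueless      | 7.7   
3  | Spirited Away | 6.3   
4  | Clueless      | 6.6   
6  | Superbad      | 8.8   
8  | The Hangover  | 8.5   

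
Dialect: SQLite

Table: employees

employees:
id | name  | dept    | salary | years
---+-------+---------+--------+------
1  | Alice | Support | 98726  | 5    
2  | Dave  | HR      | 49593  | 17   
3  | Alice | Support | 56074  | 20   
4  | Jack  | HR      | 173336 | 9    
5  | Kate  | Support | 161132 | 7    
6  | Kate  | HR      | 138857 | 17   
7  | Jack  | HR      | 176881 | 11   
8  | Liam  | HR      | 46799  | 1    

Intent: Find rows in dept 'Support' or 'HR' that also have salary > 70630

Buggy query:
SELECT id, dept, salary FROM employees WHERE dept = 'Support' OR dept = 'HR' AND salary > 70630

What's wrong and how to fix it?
Bug: AND binds tighter than OR, so this parses as dept = 'Support' OR (dept = 'HR' AND salary > 70630)

Fix: Add parentheses around the OR so the AND applies to both alternatives

Corrected query:
SELECT id, dept, salary FROM employees WHERE (dept = 'Support' OR dept = 'HR') AND salary > 70630

Result:
id | dept    | salary
---+---------+-------
1  | Support | 98726 
4  | HR      | 173336
5  | Support | 161132
6  | HR      | 138857
7  | HR      | 176881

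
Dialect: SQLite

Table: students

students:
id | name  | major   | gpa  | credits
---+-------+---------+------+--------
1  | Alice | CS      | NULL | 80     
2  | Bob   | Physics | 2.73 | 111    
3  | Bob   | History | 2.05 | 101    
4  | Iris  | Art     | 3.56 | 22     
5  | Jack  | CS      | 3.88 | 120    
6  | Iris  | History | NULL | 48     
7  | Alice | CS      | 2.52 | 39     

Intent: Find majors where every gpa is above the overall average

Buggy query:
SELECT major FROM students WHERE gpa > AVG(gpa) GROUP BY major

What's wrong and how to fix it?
Bug: AVG() is an aggregate; it can't sit directly in WHERE

Fix: Compute the overall average in a scalar subquery and compare each group's MIN against it in HAVING

Corrected query:
SELECT major FROM students GROUP BY major HAVING MIN(gpa) > (SELECT AVG(gpa) FROM students)

Result:
major
-----
Art  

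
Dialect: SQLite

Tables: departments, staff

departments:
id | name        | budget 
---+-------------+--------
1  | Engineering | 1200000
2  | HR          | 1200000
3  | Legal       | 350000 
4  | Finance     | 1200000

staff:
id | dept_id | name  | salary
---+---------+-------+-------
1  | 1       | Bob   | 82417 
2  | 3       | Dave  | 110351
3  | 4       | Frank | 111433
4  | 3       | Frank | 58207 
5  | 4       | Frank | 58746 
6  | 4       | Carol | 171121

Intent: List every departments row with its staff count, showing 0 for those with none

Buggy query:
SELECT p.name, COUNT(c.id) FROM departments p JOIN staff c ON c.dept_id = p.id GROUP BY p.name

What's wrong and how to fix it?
Bug: An inner join excludes parents with zero children

Fix: Use LEFT JOIN so parents without children still appear (COUNT(c.id) gives 0)

Corrected query:
SELECT p.name, COUNT(c.id) FROM departments p LEFT JOIN staff c ON c.dept_id = p.id GROUP BY p.name

Result:
name        | COUNT(c.id)
------------+------------
Engineering | 1          
Finance     | 3          
HR          | 0          
Legal       | 2          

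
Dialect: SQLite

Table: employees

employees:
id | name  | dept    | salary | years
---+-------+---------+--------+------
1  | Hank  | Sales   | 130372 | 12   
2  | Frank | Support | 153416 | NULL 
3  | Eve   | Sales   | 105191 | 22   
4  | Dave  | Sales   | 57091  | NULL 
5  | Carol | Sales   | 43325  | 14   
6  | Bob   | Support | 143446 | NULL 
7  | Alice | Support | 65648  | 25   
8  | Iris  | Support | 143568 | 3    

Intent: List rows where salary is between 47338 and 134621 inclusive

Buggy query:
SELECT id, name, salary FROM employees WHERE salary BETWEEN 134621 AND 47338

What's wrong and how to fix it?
Bug: The bounds are reversed; BETWEEN a AND b requires a <= b to match anything

Fix: Write BETWEEN 47338 AND 134621

Corrected query:
SELECT id, name, salary FROM employees WHERE salary BETWEEN 47338 AND 134621

Result:
id | name  | salary
---+-------+-------
1  | Hank  | 130372
3  | Eve   | 105191
4  | Dave  | 57091 
7  | Alice | 65648 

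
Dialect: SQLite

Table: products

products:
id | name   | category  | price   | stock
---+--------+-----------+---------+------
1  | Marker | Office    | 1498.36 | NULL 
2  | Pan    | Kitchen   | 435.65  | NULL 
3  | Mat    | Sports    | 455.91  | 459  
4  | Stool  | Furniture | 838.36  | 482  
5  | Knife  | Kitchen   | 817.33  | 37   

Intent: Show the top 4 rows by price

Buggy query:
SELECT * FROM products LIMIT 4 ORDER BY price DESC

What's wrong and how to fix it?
Bug: LIMIT must come after ORDER BY

Fix: Swap the clauses: ORDER BY first, then LIMIT

Corrected query:
SELECT * FROM products ORDER BY price DESC LIMIT 4

Result:
id | name   | category  | price   | stock
---+--------+-----------+---------+------
1  | Marker | Office    | 1498.36 | NULL 
4  | Stool  | Furniture | 838.36  | 482  
5  | Knife  | Kitchen   | 817.33  | 37   
3  | Mat    | Sports    | 455.91  | 459  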